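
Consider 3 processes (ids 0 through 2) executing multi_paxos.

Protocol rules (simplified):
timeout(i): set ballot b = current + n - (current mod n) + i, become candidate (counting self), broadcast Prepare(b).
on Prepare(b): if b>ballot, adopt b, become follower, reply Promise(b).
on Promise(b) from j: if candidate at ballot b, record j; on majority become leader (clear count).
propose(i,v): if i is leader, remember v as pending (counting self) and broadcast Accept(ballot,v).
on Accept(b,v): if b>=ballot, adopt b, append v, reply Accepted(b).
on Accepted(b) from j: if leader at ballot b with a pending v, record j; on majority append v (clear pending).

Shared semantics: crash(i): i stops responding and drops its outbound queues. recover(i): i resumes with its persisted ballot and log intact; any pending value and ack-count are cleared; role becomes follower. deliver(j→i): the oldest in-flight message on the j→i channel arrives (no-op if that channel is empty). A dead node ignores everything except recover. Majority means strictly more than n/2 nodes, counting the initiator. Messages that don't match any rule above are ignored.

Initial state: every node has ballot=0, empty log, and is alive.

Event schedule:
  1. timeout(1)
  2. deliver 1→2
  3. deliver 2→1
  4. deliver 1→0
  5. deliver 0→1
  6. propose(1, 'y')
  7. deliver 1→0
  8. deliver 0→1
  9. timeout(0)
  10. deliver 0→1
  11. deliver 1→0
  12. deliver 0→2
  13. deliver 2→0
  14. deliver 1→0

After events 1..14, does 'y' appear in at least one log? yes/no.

yes

e1 timeout(1): 1[cand,b=4,-]
e2 deliver 1→2: 2[foll,b=4,-]
e3 deliver 2→1: 1[lead,b=4,-]
e4 deliver 1→0: 0[foll,b=4,-]
e5 deliver 0→1: ·
e6 propose(1,'y'): ·
e7 deliver 1→0: 0[foll,b=4,y]
e8 deliver 0→1: 1[lead,b=4,y]
e9 timeout(0): 0[cand,b=6,y]
e10 deliver 0→1: 1[foll,b=6,y]
e11 deliver 1→0: 0[lead,b=6,y]
e12 deliver 0→2: 2[foll,b=6,-]
e13 deliver 2→0: ·
e14 deliver 1→0: ·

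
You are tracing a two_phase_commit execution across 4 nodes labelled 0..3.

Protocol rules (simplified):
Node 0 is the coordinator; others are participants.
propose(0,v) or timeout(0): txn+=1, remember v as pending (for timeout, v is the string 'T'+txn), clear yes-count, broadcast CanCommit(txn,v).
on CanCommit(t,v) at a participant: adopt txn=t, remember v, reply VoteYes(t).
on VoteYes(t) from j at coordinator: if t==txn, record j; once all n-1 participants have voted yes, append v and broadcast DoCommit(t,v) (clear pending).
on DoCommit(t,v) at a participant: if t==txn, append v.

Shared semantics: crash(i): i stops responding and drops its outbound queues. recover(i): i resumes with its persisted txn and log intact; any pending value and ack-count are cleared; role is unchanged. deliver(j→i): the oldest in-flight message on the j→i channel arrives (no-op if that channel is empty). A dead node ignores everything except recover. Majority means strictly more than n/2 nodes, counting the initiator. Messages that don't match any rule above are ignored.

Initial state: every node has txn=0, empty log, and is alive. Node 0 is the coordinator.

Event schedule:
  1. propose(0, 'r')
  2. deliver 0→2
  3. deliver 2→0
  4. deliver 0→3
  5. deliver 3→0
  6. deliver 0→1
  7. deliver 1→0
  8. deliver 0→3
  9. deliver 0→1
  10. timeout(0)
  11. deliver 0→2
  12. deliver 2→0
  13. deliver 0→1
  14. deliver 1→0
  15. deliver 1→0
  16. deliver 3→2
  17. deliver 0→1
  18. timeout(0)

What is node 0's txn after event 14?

2

e1 propose(0,'r'): 0[coor,t=1,-]
e2 deliver 0→2: 2[part,t=1,-]
e3 deliver 2→0: ·
e4 deliver 0→3: 3[part,t=1,-]
e5 deliver 3→0: ·
e6 deliver 0→1: 1[part,t=1,-]
e7 deliver 1→0: 0[coor,t=1,r]
e8 deliver 0→3: 3[part,t=1,r]
e9 deliver 0→1: 1[part,t=1,r]
e10 timeout(0): 0[coor,t=2,r]
e11 deliver 0→2: 2[part,t=1,r]
e12 deliver 2→0: ·
e13 deliver 0→1: 1[part,t=2,r]
e14 deliver 1→0: ·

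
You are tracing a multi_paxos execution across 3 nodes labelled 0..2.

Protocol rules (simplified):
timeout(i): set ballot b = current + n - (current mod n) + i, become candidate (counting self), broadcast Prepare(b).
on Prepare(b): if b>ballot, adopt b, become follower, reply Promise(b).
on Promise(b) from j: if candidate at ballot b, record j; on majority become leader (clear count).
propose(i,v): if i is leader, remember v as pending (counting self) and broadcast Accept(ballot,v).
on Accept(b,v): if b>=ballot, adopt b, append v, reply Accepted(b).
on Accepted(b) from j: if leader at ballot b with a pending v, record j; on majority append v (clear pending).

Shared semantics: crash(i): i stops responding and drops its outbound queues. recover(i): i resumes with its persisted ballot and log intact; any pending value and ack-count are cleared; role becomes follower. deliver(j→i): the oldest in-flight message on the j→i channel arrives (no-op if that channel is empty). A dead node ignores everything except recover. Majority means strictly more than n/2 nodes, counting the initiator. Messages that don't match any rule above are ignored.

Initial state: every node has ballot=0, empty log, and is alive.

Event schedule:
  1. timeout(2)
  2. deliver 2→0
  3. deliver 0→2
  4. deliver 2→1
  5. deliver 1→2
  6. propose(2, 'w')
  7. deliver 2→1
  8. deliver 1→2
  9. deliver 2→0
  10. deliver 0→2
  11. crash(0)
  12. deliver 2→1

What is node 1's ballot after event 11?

5

e1 timeout(2): 2[cand,b=5,-]
e2 deliver 2→0: 0[foll,b=5,-]
e3 deliver 0→2: 2[lead,b=5,-]
e4 deliver 2→1: 1[foll,b=5,-]
e5 deliver 1→2: ·
e6 propose(2,'w'): ·
e7 deliver 2→1: 1[foll,b=5,w]
e8 deliver 1→2: 2[lead,b=5,w]
e9 deliver 2→0: 0[foll,b=5,w]
e10 deliver 0→2: ·
e11 crash(0): 0[✗foll,b=5,w]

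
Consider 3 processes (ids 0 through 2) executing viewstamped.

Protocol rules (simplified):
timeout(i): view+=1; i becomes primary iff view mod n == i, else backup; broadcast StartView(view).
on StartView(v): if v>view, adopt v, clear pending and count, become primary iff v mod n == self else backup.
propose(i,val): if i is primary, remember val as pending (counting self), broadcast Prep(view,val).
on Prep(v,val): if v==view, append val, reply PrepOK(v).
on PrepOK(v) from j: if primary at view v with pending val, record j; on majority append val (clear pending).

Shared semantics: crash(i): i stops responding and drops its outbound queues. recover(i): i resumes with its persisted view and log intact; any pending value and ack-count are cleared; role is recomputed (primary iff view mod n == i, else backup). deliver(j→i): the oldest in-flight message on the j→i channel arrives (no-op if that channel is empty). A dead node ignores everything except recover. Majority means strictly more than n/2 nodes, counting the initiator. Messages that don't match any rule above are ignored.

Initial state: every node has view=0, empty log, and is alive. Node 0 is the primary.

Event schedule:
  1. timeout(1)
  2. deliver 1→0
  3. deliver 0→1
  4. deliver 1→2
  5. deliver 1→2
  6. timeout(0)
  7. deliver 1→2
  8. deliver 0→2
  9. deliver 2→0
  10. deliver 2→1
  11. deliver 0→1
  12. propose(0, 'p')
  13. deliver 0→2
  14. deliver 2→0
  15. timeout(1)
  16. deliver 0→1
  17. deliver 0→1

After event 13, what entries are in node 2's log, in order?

empty

step 1 timeout(1): 1={prim,v=1,log=-}
step 2 deliver 1→0: 0={back,v=1,log=-}
step 3 deliver 0→1: —
step 4 deliver 1→2: 2={back,v=1,log=-}
step 5 deliver 1→2: —
step 6 timeout(0): 0={back,v=2,log=-}
step 7 deliver 1→2: —
step 8 deliver 0→2: 2={prim,v=2,log=-}
step 9 deliver 2→0: —
step 10 deliver 2→1: —
step 11 deliver 0→1: 1={back,v=2,log=-}
step 12 propose(0,'p'): —
step 13 deliver 0→2: —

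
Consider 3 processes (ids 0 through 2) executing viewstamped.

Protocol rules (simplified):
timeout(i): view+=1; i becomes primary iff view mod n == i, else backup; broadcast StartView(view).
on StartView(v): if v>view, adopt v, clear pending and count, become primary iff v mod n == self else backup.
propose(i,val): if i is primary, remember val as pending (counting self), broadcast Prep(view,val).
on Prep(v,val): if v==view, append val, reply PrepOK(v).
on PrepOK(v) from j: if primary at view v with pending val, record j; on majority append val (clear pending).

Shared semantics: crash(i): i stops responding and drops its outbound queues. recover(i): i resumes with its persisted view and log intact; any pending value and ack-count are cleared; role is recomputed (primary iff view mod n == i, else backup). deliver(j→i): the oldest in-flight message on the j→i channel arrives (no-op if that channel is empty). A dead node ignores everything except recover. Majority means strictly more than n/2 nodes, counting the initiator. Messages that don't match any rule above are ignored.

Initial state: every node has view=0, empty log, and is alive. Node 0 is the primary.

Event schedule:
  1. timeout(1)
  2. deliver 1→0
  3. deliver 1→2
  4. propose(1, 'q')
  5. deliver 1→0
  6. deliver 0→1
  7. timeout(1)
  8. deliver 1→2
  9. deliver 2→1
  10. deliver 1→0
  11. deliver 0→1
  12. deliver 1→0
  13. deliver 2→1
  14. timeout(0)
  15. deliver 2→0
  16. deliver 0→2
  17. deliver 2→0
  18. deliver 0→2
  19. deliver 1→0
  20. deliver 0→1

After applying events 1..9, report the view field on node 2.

1

e1 timeout(1): 1[prim,v=1,-]
e2 deliver 1→0: 0[back,v=1,-]
e3 deliver 1→2: 2[back,v=1,-]
e4 propose(1,'q'): ·
e5 deliver 1→0: 0[back,v=1,q]
e6 deliver 0→1: 1[prim,v=1,q]
e7 timeout(1): 1[back,v=2,q]
e8 deliver 1→2: 2[back,v=1,q]
e9 deliver 2→1: ·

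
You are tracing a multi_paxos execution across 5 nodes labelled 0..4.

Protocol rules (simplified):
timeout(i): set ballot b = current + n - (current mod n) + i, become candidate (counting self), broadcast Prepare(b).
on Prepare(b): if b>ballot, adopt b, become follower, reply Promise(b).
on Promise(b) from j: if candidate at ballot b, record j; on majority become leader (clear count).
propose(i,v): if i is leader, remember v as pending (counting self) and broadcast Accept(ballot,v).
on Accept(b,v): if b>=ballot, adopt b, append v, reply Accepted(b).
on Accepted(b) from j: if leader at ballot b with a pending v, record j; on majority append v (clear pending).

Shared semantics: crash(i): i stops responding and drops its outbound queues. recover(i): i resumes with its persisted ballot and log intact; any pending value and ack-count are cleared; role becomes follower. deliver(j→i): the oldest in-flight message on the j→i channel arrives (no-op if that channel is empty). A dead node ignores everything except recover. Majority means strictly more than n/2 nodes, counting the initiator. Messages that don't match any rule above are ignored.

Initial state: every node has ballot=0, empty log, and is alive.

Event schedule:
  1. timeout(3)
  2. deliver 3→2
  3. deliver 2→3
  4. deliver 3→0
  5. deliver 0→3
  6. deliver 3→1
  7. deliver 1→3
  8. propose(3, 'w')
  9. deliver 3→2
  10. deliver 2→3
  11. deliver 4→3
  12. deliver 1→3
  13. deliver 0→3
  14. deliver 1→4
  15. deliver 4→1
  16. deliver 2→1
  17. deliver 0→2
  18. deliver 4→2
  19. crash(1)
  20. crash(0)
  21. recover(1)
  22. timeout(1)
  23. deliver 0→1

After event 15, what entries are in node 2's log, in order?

e1 timeout(3): 3[cand,b=8,-]
e2 deliver 3→2: 2[foll,b=8,-]
e3 deliver 2→3: ·
e4 deliver 3→0: 0[foll,b=8,-]
e5 deliver 0→3: 3[lead,b=8,-]
e6 deliver 3→1: 1[foll,b=8,-]
e7 deliver 1→3: ·
e8 propose(3,'w'): ·
e9 deliver 3→2: 2[foll,b=8,w]
e10 deliver 2→3: ·
e11 deliver 4→3: ·
e12 deliver 1→3: ·
e13 deliver 0→3: ·
e14 deliver 1→4: ·
e15 deliver 4→1: ·

w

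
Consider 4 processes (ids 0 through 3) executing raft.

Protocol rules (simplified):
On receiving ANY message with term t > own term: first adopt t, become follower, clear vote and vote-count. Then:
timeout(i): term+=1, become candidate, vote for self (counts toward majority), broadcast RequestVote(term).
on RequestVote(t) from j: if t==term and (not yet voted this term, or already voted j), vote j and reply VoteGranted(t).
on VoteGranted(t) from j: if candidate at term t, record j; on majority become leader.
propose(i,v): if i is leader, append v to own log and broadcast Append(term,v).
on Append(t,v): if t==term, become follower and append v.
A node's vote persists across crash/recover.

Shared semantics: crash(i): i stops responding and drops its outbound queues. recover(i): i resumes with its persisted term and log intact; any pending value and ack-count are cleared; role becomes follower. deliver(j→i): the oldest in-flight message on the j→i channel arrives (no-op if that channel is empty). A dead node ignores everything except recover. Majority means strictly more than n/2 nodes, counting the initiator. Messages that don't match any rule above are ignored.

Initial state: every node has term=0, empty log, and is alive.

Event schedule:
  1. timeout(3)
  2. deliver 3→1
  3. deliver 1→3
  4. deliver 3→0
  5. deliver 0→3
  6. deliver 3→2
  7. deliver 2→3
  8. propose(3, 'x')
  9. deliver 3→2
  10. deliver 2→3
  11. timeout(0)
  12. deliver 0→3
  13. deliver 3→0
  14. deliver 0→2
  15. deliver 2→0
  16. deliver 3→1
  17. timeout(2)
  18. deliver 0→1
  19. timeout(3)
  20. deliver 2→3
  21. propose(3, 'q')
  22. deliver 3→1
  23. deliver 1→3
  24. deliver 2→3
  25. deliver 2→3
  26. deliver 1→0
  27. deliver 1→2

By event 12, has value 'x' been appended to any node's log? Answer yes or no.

yes

1. timeout(3):  <3:cand t1 ->
2. deliver 3→1:  <1:foll t1 ->
3. deliver 1→3:  nop
4. deliver 3→0:  <0:foll t1 ->
5. deliver 0→3:  <3:lead t1 ->
6. deliver 3→2:  <2:foll t1 ->
7. deliver 2→3:  nop
8. propose(3,'x'):  <3:lead t1 x>
9. deliver 3→2:  <2:foll t1 x>
10. deliver 2→3:  nop
11. timeout(0):  <0:cand t2 ->
12. deliver 0→3:  <3:foll t2 x>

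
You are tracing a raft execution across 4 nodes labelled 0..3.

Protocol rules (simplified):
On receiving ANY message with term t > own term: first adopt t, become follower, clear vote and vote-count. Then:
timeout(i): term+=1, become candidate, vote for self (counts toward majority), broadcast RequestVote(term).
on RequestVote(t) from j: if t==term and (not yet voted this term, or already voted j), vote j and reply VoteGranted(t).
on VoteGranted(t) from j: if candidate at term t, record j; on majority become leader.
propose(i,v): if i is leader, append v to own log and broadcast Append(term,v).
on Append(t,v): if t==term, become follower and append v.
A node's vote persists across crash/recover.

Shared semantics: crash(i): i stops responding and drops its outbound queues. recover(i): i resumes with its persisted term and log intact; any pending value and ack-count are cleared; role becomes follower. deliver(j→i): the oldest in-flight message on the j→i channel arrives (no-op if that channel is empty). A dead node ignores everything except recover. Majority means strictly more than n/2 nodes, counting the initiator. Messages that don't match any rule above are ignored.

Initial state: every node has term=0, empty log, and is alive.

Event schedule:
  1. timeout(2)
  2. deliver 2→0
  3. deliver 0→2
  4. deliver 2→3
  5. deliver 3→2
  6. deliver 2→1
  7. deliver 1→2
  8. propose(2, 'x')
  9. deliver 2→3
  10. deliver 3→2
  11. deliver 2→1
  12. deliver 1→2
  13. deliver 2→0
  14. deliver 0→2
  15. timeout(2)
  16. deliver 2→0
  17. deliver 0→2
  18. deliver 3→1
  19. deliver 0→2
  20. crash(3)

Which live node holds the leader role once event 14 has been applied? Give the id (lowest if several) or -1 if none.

2

after 1 — timeout(2): n2:cand/t1/[-]
after 2 — deliver 2→0: n0:foll/t1/[-]
after 3 — deliver 0→2: ·
after 4 — deliver 2→3: n3:foll/t1/[-]
after 5 — deliver 3→2: n2:lead/t1/[-]
after 6 — deliver 2→1: n1:foll/t1/[-]
after 7 — deliver 1→2: ·
after 8 — propose(2,'x'): n2:lead/t1/[x]
after 9 — deliver 2→3: n3:foll/t1/[x]
after 10 — deliver 3→2: ·
after 11 — deliver 2→1: n1:foll/t1/[x]
after 12 — deliver 1→2: ·
after 13 — deliver 2→0: n0:foll/t1/[x]
after 14 — deliver 0→2: ·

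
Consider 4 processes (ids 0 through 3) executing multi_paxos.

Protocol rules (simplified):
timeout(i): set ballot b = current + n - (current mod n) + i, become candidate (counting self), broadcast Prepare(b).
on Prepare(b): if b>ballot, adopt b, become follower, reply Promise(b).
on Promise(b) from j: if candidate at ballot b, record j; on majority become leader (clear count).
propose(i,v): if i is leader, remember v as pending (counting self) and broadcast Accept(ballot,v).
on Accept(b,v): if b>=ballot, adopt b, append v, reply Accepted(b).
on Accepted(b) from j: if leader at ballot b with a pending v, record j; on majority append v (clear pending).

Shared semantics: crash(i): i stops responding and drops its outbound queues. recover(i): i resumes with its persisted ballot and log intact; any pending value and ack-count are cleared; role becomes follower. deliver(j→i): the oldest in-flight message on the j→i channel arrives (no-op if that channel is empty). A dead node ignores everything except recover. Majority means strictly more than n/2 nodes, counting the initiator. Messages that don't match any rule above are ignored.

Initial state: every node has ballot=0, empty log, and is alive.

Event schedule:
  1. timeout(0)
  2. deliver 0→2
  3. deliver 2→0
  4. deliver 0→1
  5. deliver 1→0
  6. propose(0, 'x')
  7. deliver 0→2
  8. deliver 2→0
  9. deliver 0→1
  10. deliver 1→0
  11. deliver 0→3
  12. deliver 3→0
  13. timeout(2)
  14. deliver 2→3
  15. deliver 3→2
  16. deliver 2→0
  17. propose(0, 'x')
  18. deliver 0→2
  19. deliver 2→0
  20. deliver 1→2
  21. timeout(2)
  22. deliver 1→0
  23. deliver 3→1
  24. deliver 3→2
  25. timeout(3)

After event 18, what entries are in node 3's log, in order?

after 1 — timeout(0): n0:cand/b4/[-]
after 2 — deliver 0→2: n2:foll/b4/[-]
after 3 — deliver 2→0: ·
after 4 — deliver 0→1: n1:foll/b4/[-]
after 5 — deliver 1→0: n0:lead/b4/[-]
after 6 — propose(0,'x'): ·
after 7 — deliver 0→2: n2:foll/b4/[x]
after 8 — deliver 2→0: ·
after 9 — deliver 0→1: n1:foll/b4/[x]
after 10 — deliver 1→0: n0:lead/b4/[x]
after 11 — deliver 0→3: n3:foll/b4/[-]
after 12 — deliver 3→0: ·
after 13 — timeout(2): n2:cand/b10/[x]
after 14 — deliver 2→3: n3:foll/b10/[-]
after 15 — deliver 3→2: ·
after 16 — deliver 2→0: n0:foll/b10/[x]
after 17 — propose(0,'x'): ·
after 18 — deliver 0→2: n2:lead/b10/[x]

empty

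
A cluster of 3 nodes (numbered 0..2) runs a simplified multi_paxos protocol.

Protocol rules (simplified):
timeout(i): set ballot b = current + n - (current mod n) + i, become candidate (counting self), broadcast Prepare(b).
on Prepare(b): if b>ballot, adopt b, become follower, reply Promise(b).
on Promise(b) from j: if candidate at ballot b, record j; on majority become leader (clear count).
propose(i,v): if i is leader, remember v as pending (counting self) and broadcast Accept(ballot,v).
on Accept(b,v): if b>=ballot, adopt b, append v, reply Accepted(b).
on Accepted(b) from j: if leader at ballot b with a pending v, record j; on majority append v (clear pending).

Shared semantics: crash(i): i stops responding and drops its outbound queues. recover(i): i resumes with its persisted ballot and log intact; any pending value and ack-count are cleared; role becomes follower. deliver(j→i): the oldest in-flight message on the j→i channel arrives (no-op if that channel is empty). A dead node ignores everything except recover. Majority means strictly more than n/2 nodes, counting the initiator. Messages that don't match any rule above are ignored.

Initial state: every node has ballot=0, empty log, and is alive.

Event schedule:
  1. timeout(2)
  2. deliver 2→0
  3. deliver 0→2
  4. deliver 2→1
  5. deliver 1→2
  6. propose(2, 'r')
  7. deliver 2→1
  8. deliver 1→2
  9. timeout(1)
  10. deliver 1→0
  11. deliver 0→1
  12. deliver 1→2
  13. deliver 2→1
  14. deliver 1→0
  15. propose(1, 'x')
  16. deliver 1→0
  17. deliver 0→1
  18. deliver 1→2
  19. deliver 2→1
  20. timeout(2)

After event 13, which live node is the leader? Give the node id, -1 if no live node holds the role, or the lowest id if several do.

1

1. timeout(2):  <2:cand b5 ->
2. deliver 2→0:  <0:foll b5 ->
3. deliver 0→2:  <2:lead b5 ->
4. deliver 2→1:  <1:foll b5 ->
5. deliver 1→2:  nop
6. propose(2,'r'):  nop
7. deliver 2→1:  <1:foll b5 r>
8. deliver 1→2:  <2:lead b5 r>
9. timeout(1):  <1:cand b7 r>
10. deliver 1→0:  <0:foll b7 ->
11. deliver 0→1:  <1:lead b7 r>
12. deliver 1→2:  <2:foll b7 r>
13. deliver 2→1:  nop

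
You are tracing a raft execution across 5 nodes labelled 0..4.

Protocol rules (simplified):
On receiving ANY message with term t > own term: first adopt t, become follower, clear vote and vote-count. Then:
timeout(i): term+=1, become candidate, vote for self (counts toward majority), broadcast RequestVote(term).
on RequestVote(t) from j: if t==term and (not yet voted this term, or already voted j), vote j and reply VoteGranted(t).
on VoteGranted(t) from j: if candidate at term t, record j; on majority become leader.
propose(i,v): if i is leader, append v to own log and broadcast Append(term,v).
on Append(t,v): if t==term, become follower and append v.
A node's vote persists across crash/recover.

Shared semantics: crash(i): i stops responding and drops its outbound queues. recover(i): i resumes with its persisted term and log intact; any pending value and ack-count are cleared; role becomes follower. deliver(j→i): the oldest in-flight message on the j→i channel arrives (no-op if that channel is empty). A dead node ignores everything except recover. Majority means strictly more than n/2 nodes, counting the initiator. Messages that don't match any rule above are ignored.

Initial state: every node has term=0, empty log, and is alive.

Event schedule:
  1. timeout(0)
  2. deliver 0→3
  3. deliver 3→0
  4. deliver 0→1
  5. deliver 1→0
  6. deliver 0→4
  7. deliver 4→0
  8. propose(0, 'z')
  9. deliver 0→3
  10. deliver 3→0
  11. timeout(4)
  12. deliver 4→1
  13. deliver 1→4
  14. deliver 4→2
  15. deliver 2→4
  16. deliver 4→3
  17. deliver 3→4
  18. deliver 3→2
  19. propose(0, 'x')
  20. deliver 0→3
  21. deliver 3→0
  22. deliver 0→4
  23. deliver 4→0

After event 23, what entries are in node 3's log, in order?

1. timeout(0):  <0:cand t1 ->
2. deliver 0→3:  <3:foll t1 ->
3. deliver 3→0:  nop
4. deliver 0→1:  <1:foll t1 ->
5. deliver 1→0:  <0:lead t1 ->
6. deliver 0→4:  <4:foll t1 ->
7. deliver 4→0:  nop
8. propose(0,'z'):  <0:lead t1 z>
9. deliver 0→3:  <3:foll t1 z>
10. deliver 3→0:  nop
11. timeout(4):  <4:cand t2 ->
12. deliver 4→1:  <1:foll t2 ->
13. deliver 1→4:  nop
14. deliver 4→2:  <2:foll t2 ->
15. deliver 2→4:  <4:lead t2 ->
16. deliver 4→3:  <3:foll t2 z>
17. deliver 3→4:  nop
18. deliver 3→2:  nop
19. propose(0,'x'):  <0:lead t1 z,x>
20. deliver 0→3:  nop
21. deliver 3→0:  nop
22. deliver 0→4:  nop
23. deliver 4→0:  <0:foll t2 z,x>

z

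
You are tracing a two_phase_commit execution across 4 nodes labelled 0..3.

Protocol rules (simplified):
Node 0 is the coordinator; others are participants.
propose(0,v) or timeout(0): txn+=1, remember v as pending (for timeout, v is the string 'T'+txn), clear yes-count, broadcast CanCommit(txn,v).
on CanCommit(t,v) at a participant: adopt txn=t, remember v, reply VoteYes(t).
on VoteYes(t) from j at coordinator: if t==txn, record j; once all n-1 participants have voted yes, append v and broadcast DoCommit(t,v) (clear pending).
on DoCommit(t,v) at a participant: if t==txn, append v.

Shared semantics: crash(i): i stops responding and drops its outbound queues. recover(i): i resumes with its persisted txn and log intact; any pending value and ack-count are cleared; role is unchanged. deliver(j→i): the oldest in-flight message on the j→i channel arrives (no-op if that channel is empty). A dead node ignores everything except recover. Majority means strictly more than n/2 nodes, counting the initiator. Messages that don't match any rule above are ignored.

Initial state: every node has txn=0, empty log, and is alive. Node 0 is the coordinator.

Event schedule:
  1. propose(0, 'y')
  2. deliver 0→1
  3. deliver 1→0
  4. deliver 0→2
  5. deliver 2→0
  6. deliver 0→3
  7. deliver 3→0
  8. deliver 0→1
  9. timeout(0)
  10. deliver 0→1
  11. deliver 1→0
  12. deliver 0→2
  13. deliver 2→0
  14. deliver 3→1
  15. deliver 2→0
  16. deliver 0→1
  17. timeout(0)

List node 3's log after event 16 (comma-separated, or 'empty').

1. propose(0,'y'):  <0:coor t1 ->
2. deliver 0→1:  <1:part t1 ->
3. deliver 1→0:  nop
4. deliver 0→2:  <2:part t1 ->
5. deliver 2→0:  nop
6. deliver 0→3:  <3:part t1 ->
7. deliver 3→0:  <0:coor t1 y>
8. deliver 0→1:  <1:part t1 y>
9. timeout(0):  <0:coor t2 y>
10. deliver 0→1:  <1:part t2 y>
11. deliver 1→0:  nop
12. deliver 0→2:  <2:part t1 y>
13. deliver 2→0:  nop
14. deliver 3→1:  nop
15. deliver 2→0:  nop
16. deliver 0→1:  nop

empty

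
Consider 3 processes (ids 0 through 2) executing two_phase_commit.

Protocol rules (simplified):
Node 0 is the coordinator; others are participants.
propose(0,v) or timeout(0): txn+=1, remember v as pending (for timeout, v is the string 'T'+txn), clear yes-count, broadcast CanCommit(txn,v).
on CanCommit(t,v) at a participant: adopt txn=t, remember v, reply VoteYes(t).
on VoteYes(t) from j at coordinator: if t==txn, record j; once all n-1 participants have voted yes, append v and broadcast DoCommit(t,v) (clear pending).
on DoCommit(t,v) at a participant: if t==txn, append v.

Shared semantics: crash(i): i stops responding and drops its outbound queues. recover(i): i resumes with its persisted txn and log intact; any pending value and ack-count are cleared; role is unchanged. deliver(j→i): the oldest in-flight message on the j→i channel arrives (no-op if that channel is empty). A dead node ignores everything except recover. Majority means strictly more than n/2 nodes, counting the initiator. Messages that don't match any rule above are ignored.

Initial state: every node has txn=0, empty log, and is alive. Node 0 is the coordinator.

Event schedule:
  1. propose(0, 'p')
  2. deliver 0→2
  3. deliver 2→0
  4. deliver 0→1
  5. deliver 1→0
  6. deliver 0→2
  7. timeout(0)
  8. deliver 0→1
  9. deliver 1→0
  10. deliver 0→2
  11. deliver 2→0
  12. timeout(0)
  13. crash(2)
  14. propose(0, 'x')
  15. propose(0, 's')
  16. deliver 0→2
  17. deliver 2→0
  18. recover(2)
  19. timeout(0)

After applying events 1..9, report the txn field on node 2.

1

e1 propose(0,'p'): 0[coor,t=1,-]
e2 deliver 0→2: 2[part,t=1,-]
e3 deliver 2→0: ·
e4 deliver 0→1: 1[part,t=1,-]
e5 deliver 1→0: 0[coor,t=1,p]
e6 deliver 0→2: 2[part,t=1,p]
e7 timeout(0): 0[coor,t=2,p]
e8 deliver 0→1: 1[part,t=1,p]
e9 deliver 1→0: ·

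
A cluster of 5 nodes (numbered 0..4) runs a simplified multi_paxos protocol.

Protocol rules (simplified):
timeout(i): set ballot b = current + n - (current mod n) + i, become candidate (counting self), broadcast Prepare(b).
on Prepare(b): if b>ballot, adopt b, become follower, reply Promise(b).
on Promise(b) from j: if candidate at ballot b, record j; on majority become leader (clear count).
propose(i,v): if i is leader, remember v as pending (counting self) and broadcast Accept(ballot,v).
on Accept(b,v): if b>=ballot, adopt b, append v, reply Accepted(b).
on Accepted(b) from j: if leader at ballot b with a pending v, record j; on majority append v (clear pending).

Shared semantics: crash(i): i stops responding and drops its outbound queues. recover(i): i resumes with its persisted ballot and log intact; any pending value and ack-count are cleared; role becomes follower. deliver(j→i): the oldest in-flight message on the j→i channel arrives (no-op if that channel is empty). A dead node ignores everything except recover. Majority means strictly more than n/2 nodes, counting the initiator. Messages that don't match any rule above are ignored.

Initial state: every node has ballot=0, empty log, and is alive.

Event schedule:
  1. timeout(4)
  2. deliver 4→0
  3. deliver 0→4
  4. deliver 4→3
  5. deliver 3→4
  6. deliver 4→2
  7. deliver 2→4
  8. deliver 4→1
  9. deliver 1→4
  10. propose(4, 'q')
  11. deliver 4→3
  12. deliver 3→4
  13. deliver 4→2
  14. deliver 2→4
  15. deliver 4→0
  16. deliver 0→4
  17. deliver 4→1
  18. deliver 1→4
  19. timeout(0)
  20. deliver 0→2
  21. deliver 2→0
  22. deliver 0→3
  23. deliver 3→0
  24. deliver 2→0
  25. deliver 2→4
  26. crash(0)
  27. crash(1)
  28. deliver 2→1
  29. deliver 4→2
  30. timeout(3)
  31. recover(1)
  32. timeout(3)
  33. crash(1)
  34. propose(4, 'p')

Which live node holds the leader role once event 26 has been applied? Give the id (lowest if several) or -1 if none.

4

step 1 timeout(4): 4={cand,b=9,log=-}
step 2 deliver 4→0: 0={foll,b=9,log=-}
step 3 deliver 0→4: —
step 4 deliver 4→3: 3={foll,b=9,log=-}
step 5 deliver 3→4: 4={lead,b=9,log=-}
step 6 deliver 4→2: 2={foll,b=9,log=-}
step 7 deliver 2→4: —
step 8 deliver 4→1: 1={foll,b=9,log=-}
step 9 deliver 1→4: —
step 10 propose(4,'q'): —
step 11 deliver 4→3: 3={foll,b=9,log=q}
step 12 deliver 3→4: —
step 13 deliver 4→2: 2={foll,b=9,log=q}
step 14 deliver 2→4: 4={lead,b=9,log=q}
step 15 deliver 4→0: 0={foll,b=9,log=q}
step 16 deliver 0→4: —
step 17 deliver 4→1: 1={foll,b=9,log=q}
step 18 deliver 1→4: —
step 19 timeout(0): 0={cand,b=10,log=q}
step 20 deliver 0→2: 2={foll,b=10,log=q}
step 21 deliver 2→0: —
step 22 deliver 0→3: 3={foll,b=10,log=q}
step 23 deliver 3→0: 0={lead,b=10,log=q}
step 24 deliver 2→0: —
step 25 deliver 2→4: —
step 26 crash(0): 0={✗lead,b=10,log=q}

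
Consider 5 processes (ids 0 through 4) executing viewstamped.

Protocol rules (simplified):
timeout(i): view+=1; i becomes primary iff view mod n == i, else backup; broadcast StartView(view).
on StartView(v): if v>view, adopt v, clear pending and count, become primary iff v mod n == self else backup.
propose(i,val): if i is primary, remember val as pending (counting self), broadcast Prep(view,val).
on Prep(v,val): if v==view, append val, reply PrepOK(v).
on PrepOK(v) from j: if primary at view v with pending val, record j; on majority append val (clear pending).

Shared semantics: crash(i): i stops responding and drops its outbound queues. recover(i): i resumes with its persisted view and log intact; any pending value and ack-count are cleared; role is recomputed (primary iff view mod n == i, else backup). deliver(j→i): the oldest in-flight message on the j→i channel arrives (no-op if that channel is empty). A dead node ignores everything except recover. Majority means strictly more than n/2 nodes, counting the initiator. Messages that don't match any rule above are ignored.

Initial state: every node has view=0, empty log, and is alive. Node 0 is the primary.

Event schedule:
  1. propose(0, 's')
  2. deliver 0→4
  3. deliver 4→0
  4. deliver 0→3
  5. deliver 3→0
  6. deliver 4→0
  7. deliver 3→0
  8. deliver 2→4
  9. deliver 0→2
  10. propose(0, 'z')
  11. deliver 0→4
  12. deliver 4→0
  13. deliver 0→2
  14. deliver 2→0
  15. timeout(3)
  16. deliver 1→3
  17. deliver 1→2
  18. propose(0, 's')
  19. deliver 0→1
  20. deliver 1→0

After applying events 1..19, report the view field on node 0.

step 1 propose(0,'s'): —
step 2 deliver 0→4: 4={back,v=0,log=s}
step 3 deliver 4→0: —
step 4 deliver 0→3: 3={back,v=0,log=s}
step 5 deliver 3→0: 0={prim,v=0,log=s}
step 6 deliver 4→0: —
step 7 deliver 3→0: —
step 8 deliver 2→4: —
step 9 deliver 0→2: 2={back,v=0,log=s}
step 10 propose(0,'z'): —
step 11 deliver 0→4: 4={back,v=0,log=s,z}
step 12 deliver 4→0: —
step 13 deliver 0→2: 2={back,v=0,log=s,z}
step 14 deliver 2→0: 0={prim,v=0,log=s,z}
step 15 timeout(3): 3={back,v=1,log=s}
step 16 deliver 1→3: —
step 17 deliver 1→2: —
step 18 propose(0,'s'): —
step 19 deliver 0→1: 1={back,v=0,log=s}

0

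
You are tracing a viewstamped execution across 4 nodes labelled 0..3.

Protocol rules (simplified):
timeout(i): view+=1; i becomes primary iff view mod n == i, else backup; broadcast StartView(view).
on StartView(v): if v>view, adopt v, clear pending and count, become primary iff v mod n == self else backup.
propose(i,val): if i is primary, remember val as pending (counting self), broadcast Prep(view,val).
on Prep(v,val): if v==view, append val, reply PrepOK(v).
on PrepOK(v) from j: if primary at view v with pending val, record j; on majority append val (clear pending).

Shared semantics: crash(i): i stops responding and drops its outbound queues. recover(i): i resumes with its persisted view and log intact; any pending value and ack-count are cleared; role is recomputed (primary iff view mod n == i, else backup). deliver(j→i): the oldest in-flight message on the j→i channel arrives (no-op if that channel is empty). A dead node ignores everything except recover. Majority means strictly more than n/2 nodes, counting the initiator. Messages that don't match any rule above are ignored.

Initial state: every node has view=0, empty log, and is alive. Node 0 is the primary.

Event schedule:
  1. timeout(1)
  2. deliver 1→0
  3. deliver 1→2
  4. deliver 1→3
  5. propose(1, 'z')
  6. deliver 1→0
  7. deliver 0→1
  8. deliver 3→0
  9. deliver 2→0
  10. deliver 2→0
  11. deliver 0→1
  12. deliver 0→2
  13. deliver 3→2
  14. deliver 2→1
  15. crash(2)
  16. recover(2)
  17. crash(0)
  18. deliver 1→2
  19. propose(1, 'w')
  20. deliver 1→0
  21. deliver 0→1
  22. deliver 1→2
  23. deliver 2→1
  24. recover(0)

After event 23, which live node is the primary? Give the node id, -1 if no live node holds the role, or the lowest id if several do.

[1] timeout(1) → N1(prim v1 [-])
[2] deliver 1→0 → N0(back v1 [-])
[3] deliver 1→2 → N2(back v1 [-])
[4] deliver 1→3 → N3(back v1 [-])
[5] propose(1,'z') → ∅
[6] deliver 1→0 → N0(back v1 [z])
[7] deliver 0→1 → ∅
[8] deliver 3→0 → ∅
[9] deliver 2→0 → ∅
[10] deliver 2→0 → ∅
[11] deliver 0→1 → ∅
[12] deliver 0→2 → ∅
[13] deliver 3→2 → ∅
[14] deliver 2→1 → ∅
[15] crash(2) → N2(✗back v1 [-])
[16] recover(2) → N2(back v1 [-])
[17] crash(0) → N0(✗back v1 [z])
[18] deliver 1→2 → N2(back v1 [z])
[19] propose(1,'w') → ∅
[20] deliver 1→0 → ∅
[21] deliver 0→1 → ∅
[22] deliver 1→2 → N2(back v1 [z,w])
[23] deliver 2→1 → ∅

1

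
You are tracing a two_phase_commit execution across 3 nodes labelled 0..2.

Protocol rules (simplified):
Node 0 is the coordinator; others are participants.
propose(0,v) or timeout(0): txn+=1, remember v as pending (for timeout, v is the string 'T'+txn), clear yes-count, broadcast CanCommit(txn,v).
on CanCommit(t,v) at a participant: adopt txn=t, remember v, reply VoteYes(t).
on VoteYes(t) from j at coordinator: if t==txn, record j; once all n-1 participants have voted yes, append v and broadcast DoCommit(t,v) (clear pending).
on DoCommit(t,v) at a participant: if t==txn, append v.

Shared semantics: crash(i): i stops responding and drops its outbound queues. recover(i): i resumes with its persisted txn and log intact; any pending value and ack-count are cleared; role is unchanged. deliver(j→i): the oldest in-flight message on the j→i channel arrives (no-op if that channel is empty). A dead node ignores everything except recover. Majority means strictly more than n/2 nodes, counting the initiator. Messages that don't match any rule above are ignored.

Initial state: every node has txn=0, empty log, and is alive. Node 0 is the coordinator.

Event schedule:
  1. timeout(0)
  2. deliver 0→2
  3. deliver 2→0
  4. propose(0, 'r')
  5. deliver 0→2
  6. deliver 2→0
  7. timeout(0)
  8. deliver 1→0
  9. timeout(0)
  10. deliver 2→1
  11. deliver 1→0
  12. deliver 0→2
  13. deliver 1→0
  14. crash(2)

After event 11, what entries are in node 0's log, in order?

1. timeout(0):  <0:coor t1 ->
2. deliver 0→2:  <2:part t1 ->
3. deliver 2→0:  nop
4. propose(0,'r'):  <0:coor t2 ->
5. deliver 0→2:  <2:part t2 ->
6. deliver 2→0:  nop
7. timeout(0):  <0:coor t3 ->
8. deliver 1→0:  nop
9. timeout(0):  <0:coor t4 ->
10. deliver 2→1:  nop
11. deliver 1→0:  nop

empty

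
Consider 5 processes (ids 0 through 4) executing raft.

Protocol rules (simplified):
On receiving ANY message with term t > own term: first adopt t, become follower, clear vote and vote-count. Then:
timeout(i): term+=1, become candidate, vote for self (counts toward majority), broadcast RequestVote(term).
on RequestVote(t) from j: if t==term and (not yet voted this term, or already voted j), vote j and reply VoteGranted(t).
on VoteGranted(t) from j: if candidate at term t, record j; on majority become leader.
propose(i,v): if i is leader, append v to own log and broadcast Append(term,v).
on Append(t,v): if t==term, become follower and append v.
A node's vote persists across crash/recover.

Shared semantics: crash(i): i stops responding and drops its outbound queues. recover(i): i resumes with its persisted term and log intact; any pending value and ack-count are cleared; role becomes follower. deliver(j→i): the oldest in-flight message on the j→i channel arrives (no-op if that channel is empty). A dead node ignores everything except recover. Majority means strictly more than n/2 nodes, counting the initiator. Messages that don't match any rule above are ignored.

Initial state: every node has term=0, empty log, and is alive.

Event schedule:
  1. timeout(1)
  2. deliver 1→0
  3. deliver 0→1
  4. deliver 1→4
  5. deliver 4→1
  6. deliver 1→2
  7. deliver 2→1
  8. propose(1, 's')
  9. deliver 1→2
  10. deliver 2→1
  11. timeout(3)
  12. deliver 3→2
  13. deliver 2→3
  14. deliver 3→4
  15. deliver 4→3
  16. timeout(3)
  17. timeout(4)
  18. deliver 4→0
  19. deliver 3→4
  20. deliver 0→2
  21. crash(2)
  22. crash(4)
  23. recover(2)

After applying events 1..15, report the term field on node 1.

step 1 timeout(1): 1={cand,t=1,log=-}
step 2 deliver 1→0: 0={foll,t=1,log=-}
step 3 deliver 0→1: —
step 4 deliver 1→4: 4={foll,t=1,log=-}
step 5 deliver 4→1: 1={lead,t=1,log=-}
step 6 deliver 1→2: 2={foll,t=1,log=-}
step 7 deliver 2→1: —
step 8 propose(1,'s'): 1={lead,t=1,log=s}
step 9 deliver 1→2: 2={foll,t=1,log=s}
step 10 deliver 2→1: —
step 11 timeout(3): 3={cand,t=1,log=-}
step 12 deliver 3→2: —
step 13 deliver 2→3: —
step 14 deliver 3→4: —
step 15 deliver 4→3: —

1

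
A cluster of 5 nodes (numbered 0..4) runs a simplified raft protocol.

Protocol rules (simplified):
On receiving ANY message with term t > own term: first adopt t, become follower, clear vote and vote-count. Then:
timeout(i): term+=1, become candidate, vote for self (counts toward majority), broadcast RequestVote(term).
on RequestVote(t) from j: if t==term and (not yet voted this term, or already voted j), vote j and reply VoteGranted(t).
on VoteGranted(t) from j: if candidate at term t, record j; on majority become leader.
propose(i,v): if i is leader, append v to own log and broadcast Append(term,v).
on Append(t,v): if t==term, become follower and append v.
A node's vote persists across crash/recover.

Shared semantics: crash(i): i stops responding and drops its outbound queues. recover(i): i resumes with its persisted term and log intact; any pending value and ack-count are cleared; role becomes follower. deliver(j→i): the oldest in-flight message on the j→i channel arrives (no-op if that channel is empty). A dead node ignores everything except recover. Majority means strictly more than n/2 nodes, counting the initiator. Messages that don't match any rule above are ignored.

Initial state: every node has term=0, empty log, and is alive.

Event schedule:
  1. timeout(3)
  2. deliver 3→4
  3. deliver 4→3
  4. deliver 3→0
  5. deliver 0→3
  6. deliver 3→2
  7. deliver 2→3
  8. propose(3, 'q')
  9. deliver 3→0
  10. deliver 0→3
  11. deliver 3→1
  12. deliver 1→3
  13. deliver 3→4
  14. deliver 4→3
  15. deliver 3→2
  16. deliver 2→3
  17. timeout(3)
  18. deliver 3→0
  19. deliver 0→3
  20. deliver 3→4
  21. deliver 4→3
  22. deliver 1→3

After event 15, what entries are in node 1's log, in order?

e1 timeout(3): 3[cand,t=1,-]
e2 deliver 3→4: 4[foll,t=1,-]
e3 deliver 4→3: ·
e4 deliver 3→0: 0[foll,t=1,-]
e5 deliver 0→3: 3[lead,t=1,-]
e6 deliver 3→2: 2[foll,t=1,-]
e7 deliver 2→3: ·
e8 propose(3,'q'): 3[lead,t=1,q]
e9 deliver 3→0: 0[foll,t=1,q]
e10 deliver 0→3: ·
e11 deliver 3→1: 1[foll,t=1,-]
e12 deliver 1→3: ·
e13 deliver 3→4: 4[foll,t=1,q]
e14 deliver 4→3: ·
e15 deliver 3→2: 2[foll,t=1,q]

empty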